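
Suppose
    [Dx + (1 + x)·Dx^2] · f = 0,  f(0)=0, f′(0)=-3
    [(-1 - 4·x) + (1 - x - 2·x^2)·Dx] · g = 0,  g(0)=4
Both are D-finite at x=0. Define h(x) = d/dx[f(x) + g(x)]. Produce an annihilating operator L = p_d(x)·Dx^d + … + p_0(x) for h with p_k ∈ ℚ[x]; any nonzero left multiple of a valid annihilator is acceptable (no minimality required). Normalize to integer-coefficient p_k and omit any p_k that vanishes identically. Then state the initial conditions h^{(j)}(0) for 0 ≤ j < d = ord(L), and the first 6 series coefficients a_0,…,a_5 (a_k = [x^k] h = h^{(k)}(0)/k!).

L = (-42 - 144·x - 144·x^2 - 96·x^3) + (-28 - 172·x - 312·x^2 - 328·x^3 - 160·x^4)·Dx + (7 + 14·x - 5·x^2 - 56·x^3 - 76·x^4 - 32·x^5)·Dx^2  (order 2).
h: a_k = 1, 27, 57, 179, 417, 1035, …
ICs: h(0) = 1, h′(0) = 27.

f: a_k = 0, -3, 3/2, -1, 3/4, -3/5, …
g: a_k = 4, 4, 12, 20, 44, 84, …
L₀ := lclm(L_f,L_g); ord L₀ ≤ 2+1.
Differentiate: ansatz ord ≤ ord L₀ ⇒ L.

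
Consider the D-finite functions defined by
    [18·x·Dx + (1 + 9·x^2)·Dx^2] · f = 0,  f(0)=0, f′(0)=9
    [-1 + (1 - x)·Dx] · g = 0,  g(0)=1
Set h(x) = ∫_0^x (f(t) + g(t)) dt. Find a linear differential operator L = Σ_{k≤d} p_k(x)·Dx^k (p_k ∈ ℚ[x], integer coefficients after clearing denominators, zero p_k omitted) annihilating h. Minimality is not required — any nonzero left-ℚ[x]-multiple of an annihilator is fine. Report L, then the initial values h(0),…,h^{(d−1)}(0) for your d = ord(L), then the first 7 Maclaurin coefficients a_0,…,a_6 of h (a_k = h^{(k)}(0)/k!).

f: a_k = 0, 9, 0, -27, 0, 729/5, 0, …
g: a_k = 1, 1, 1, 1, 1, 1, 1, …
Sum ⇒ L₀ = lclm(L_f,L_g) in ℚ(x)⟨Dx⟩.
h=∫h₀ ⇒ L = L₀·Dx.
L = (18 - 72·x - 486·x^2)·Dx^2 + (-12 + 18·x + 180·x^2 - 486·x^3)·Dx^3 + (1 + 8·x + 72·x^3 - 81·x^4)·Dx^4  (order 4).
h: a_k = 0, 1, 5, 1/3, -13/2, 1/5, 367/15, …
ICs: h(0) = 0, h′(0) = 1, h′′(0) = 10, h′′′(0) = 2.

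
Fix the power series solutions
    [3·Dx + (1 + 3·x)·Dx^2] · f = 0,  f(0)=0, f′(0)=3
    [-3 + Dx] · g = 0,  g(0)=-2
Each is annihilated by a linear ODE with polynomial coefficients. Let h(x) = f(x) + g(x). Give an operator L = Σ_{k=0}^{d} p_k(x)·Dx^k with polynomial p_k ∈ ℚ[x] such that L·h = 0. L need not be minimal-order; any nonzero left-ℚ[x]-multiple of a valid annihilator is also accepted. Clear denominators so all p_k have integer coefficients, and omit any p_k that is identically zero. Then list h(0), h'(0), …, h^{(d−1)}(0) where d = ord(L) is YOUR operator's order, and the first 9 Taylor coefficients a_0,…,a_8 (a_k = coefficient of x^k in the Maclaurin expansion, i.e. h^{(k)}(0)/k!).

f: a_k = 0, 3, -9/2, 9, -81/4, 243/5, -243/2, 2187/7, -6561/8, …
g: a_k = -2, -6, -9, -9, -27/4, -81/20, -81/40, -243/280, -729/2240, …
f+g: L₀ = lclm(L_f,L_g), ord ≤ 2+1.
L = (-27 - 27·x)·Dx + (3 - 18·x - 27·x^2)·Dx^2 + (2 + 9·x + 9·x^2)·Dx^3  (order 3).
h: a_k = -2, -3, -27/2, 0, -27, 891/20, -4941/40, 87237/280, -1837809/2240, …
ICs: h(0) = -2, h′(0) = -3, h′′(0) = -27.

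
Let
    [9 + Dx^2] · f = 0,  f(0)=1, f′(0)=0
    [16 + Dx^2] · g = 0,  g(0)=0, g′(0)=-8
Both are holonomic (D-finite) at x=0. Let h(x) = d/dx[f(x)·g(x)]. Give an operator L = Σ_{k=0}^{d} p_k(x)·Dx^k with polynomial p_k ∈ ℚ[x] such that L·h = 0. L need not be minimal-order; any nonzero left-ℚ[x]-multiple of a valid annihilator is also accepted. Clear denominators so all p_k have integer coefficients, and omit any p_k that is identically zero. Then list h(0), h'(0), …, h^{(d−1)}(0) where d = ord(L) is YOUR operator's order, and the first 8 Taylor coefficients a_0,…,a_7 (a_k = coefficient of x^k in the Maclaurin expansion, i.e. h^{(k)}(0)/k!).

L = 49 + 50·Dx^2 + Dx^4  (order 4).
h: a_k = -8, 0, 172, 0, -2101/3, 0, 102943/90, 0, …
ICs: h(0) = -8, h′(0) = 0, h′′(0) = 344, h′′′(0) = 0.

f: a_k = 1, 0, -9/2, 0, 27/8, 0, -81/80, 0, …
g: a_k = 0, -8, 0, 64/3, 0, -256/15, 0, 2048/315, …
L₀ := L_f ⊗_s L_g (sym. prod.), ord ≤ 4.
h=h₀': d/dx-closure on L₀ ⇒ L.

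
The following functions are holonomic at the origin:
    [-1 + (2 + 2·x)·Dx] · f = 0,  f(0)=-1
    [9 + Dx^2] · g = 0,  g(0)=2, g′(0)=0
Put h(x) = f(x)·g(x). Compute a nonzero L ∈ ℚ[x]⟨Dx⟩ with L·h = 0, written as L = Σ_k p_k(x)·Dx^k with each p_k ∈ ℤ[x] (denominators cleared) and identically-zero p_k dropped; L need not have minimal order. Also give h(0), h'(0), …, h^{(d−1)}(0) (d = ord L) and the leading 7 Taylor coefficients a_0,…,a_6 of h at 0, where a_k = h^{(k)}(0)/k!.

L = (39 + 72·x + 36·x^2) + (-4 - 4·x)·Dx + (4 + 8·x + 4·x^2)·Dx^2  (order 2).
h: a_k = -2, -1, 37/4, 35/8, -499/64, -367/128, 6549/2560, …
ICs: h(0) = -2, h′(0) = -1.

f: a_k = -1, -1/2, 1/8, -1/16, 5/128, -7/256, 21/1024, …
g: a_k = 2, 0, -9, 0, 27/4, 0, -81/40, …
h₀=f·g: eliminate ⇒ L₀, order ≤ 1·2.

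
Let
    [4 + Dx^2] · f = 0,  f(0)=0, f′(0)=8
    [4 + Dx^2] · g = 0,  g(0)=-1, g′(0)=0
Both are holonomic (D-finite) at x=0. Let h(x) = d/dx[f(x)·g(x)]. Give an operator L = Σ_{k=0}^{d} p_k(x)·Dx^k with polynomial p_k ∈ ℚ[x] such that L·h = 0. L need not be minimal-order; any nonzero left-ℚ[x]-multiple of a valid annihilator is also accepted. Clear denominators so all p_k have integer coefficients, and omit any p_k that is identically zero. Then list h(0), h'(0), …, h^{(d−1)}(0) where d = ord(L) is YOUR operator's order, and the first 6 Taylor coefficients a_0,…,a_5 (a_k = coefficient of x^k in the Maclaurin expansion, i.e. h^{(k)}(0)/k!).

L = 16 + Dx^2  (order 2).
h: a_k = -8, 0, 64, 0, -256/3, 0, …
ICs: h(0) = -8, h′(0) = 0.

f: a_k = 0, 8, 0, -16/3, 0, 16/15, …
g: a_k = -1, 0, 2, 0, -2/3, 0, …
L₀ := L_f ⊗_s L_g (sym. prod.), ord ≤ 4.
h=h₀': d/dx-closure on L₀ ⇒ L.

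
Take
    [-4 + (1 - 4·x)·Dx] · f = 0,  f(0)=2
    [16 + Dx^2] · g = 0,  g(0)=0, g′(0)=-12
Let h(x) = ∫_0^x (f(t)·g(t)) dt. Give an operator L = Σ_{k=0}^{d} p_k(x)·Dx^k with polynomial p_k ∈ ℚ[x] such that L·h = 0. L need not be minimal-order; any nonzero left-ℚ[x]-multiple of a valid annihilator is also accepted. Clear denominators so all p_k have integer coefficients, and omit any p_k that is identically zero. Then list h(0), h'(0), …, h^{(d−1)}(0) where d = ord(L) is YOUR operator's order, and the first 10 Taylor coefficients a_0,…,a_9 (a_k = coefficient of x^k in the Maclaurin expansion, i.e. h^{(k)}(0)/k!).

L = (-16 + 64·x)·Dx + 8·Dx^2 + (-1 + 4·x)·Dx^3  (order 3).
h: a_k = 0, 0, -12, -32, -80, -256, -12928/15, -103424/35, -1085696/105, -34742272/945, …
ICs: h(0) = 0, h′(0) = 0, h′′(0) = -24.

f: a_k = 2, 8, 32, 128, 512, 2048, 8192, 32768, 131072, 524288, …
g: a_k = 0, -12, 0, 32, 0, -128/5, 0, 1024/105, 0, -2048/945, …
L₀ := L_f ⊗_s L_g (sym. prod.), ord ≤ 2.
h=∫h₀ ⇒ L = L₀·Dx.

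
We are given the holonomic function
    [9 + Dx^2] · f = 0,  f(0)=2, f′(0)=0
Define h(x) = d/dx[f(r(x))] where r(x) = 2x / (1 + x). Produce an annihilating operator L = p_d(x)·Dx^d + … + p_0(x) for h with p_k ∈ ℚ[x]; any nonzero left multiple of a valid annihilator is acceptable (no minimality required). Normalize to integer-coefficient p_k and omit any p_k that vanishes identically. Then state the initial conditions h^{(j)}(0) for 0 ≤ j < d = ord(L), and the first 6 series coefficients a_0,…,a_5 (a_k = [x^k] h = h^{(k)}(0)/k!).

f: a_k = 2, 0, -9, 0, 27/4, 0, …
Substitute x→r, Dx→(1/r')Dx; clear ⇒ L₀.
h₀' ⇒ L via d/dx closure of L₀.
L = (42 + 12·x + 6·x^2) + (6 + 18·x + 18·x^2 + 6·x^3)·Dx + (1 + 4·x + 6·x^2 + 4·x^3 + x^4)·Dx^2  (order 2).
h: a_k = 0, -72, 216, 0, -1440, 23112/5, …
ICs: h(0) = 0, h′(0) = -72.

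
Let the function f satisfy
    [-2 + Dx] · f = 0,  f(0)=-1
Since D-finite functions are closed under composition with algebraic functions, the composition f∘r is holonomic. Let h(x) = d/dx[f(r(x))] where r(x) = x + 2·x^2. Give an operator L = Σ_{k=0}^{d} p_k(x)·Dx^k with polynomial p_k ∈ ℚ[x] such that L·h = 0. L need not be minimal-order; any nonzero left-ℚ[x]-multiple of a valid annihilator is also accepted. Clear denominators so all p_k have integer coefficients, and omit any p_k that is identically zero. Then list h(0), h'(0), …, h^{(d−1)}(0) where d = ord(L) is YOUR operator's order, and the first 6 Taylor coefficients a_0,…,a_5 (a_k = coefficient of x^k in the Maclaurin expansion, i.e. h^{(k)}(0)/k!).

L = (6 + 16·x + 32·x^2) + (-1 - 4·x)·Dx  (order 1).
h: a_k = -2, -12, -28, -200/3, -108, -2648/15, …
ICs: h(0) = -2.

f: a_k = -1, -2, -2, -4/3, -2/3, -4/15, …
L₀ from L_f via x↦r, Dx↦r'^{-1}Dx.
Derive L from L₀ (diff closure).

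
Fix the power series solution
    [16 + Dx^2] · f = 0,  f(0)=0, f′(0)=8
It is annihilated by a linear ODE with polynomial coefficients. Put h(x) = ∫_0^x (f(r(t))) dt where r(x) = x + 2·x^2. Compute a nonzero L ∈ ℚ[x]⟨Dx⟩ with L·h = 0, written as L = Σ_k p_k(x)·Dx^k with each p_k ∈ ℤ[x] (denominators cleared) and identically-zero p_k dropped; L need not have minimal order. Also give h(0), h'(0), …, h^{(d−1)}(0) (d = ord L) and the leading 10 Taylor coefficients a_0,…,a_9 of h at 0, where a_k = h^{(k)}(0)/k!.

L = (16 + 192·x + 768·x^2 + 1024·x^3)·Dx - 4·Dx^2 + (1 + 4·x)·Dx^3  (order 3).
h: a_k = 0, 0, 4, 16/3, -16/3, -128/5, -1792/45, 0, 26624/315, 57344/405, …
ICs: h(0) = 0, h′(0) = 0, h′′(0) = 8.

f: a_k = 0, 8, 0, -64/3, 0, 256/15, 0, -2048/315, 0, 4096/2835, …
h₀=f(r): pull back L_f along r ⇒ L₀.
h=∫₀ˣh₀: take L = L₀·Dx.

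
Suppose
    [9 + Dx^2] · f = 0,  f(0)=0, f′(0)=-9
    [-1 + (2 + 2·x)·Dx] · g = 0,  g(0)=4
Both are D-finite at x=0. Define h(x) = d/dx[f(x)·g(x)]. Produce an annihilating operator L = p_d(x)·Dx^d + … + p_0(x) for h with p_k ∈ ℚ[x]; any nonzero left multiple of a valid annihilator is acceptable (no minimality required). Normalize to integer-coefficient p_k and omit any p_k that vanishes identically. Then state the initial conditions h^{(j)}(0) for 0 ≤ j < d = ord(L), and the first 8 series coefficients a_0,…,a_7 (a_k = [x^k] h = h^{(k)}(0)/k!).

f: a_k = 0, -9, 0, 27/2, 0, -243/40, 0, 729/560, …
g: a_k = 4, 2, -1/2, 1/4, -5/32, 7/64, -21/256, 33/512, …
f·g: L₀ = L_f ⊗_s L_g, ord ≤ 2·1.
Differentiate: ansatz ord ≤ ord L₀ ⇒ L.
L = (551 + 1968·x + 2712·x^2 + 1728·x^3 + 432·x^4) + (-44 - 140·x - 144·x^2 - 48·x^3)·Dx + (52 + 200·x + 292·x^2 + 192·x^3 + 48·x^4)·Dx^2  (order 2).
h: a_k = -36, -36, 351/2, 99, -4743/32, -9369/160, 61587/1280, 7101/448, …
ICs: h(0) = -36, h′(0) = -36.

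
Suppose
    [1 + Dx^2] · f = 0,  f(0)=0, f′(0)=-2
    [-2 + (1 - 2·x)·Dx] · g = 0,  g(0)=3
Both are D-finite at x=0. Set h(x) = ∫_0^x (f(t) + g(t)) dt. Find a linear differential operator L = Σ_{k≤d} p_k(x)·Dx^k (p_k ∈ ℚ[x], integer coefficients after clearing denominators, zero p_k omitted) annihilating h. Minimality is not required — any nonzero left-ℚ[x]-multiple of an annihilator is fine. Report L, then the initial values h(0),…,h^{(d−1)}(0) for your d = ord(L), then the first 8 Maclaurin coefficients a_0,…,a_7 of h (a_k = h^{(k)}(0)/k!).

f: a_k = 0, -2, 0, 1/3, 0, -1/60, 0, 1/2520, …
g: a_k = 3, 6, 12, 24, 48, 96, 192, 384, …
Sum ⇒ L₀ = lclm(L_f,L_g) in ℚ(x)⟨Dx⟩.
Integrate: L := L₀·Dx.
L = (-50 + 8·x - 8·x^2)·Dx + (9 - 22·x + 12·x^2 - 8·x^3)·Dx^2 + (-50 + 8·x - 8·x^2)·Dx^3 + (9 - 22·x + 12·x^2 - 8·x^3)·Dx^4  (order 4).
h: a_k = 0, 3, 2, 4, 73/12, 48/5, 5759/360, 192/7, …
ICs: h(0) = 0, h′(0) = 3, h′′(0) = 4, h′′′(0) = 24.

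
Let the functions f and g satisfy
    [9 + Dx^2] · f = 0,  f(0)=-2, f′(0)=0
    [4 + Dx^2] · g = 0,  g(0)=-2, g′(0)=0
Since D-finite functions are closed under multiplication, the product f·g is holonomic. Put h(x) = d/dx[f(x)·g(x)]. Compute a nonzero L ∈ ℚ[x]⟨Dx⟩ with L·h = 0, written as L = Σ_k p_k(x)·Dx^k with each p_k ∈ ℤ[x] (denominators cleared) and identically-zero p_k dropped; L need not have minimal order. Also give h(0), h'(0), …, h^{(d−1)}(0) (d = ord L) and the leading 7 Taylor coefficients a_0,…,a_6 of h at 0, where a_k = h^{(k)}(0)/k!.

f: a_k = -2, 0, 9, 0, -27/4, 0, 81/40, …
g: a_k = -2, 0, 4, 0, -4/3, 0, 8/45, …
L₀ := L_f ⊗_s L_g (sym. prod.), ord ≤ 4.
Differentiate: ansatz ord ≤ ord L₀ ⇒ L.
L = 25 + 26·Dx^2 + Dx^4  (order 4).
h: a_k = 0, -52, 0, 626/3, 0, -7813/30, 0, …
ICs: h(0) = 0, h′(0) = -52, h′′(0) = 0, h′′′(0) = 1252.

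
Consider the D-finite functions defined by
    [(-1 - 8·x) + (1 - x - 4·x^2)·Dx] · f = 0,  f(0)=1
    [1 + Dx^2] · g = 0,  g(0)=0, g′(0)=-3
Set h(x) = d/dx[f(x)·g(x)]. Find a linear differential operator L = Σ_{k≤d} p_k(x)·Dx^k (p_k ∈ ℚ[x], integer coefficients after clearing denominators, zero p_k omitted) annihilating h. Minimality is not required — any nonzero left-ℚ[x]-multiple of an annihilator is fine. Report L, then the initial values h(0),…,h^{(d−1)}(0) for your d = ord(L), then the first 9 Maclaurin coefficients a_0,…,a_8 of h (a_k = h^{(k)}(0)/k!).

f: a_k = 1, 1, 5, 9, 29, 65, 181, 441, 1165, …
g: a_k = 0, -3, 0, 1/2, 0, -1/40, 0, 1/1680, 0, …
Product ⇒ symmetric product L₀, ord ≤ 2.
Differentiate: ansatz ord ≤ ord L₀ ⇒ L.
L = (159 - 2·x - 7·x^2 + 8·x^3 + 16·x^4) + (22 + 178·x + 24·x^2 + 64·x^3)·Dx + (-7 + 6·x + 25·x^2 + 8·x^3 + 16·x^4)·Dx^2  (order 2).
h: a_k = -3, -6, -87/2, -106, -3381/8, -22863/20, -888089/240, -2168417/210, -411895657/13440, …
ICs: h(0) = -3, h′(0) = -6.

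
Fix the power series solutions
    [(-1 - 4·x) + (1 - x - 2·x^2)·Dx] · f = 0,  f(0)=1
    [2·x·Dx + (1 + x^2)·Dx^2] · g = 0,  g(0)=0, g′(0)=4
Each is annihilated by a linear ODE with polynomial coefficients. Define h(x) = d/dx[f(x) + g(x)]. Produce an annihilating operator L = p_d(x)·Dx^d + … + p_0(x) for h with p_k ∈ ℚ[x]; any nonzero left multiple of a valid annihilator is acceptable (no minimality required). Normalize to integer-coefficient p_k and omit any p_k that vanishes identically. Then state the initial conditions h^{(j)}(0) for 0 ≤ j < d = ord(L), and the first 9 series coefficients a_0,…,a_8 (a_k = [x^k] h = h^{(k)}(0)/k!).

f: a_k = 1, 1, 3, 5, 11, 21, 43, 85, 171, …
g: a_k = 0, 4, 0, -4/3, 0, 4/5, 0, -4/7, 0, …
Sum ⇒ L₀ = lclm(L_f,L_g) in ℚ(x)⟨Dx⟩.
h₀' ⇒ L via d/dx closure of L₀.
L = (-6 + 24·x + 162·x^2 + 240·x^3 + 384·x^4 + 48·x^6) + (16 + 74·x + 88·x^2 + 226·x^3 + 212·x^4 + 304·x^5 + 12·x^6 + 48·x^7)·Dx + (-3 - 4·x - 8·x^2 + 28·x^3 + 27·x^4 + 36·x^5 + 40·x^6 + 4·x^7 + 8·x^8)·Dx^2  (order 2).
h: a_k = 5, 6, 11, 44, 109, 258, 591, 1368, 3073, …
ICs: h(0) = 5, h′(0) = 6.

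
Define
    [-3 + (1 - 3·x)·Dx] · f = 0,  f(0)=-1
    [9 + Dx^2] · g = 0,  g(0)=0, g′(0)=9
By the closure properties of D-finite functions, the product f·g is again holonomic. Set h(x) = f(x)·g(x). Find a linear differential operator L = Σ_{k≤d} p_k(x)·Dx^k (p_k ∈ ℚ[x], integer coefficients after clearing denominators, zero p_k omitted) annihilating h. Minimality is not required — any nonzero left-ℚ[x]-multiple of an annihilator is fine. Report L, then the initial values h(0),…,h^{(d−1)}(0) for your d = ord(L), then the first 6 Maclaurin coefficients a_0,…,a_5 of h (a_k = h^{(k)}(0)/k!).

L = (-9 + 27·x) + 6·Dx + (-1 + 3·x)·Dx^2  (order 2).
h: a_k = 0, -9, -27, -135/2, -405/2, -24543/40, …
ICs: h(0) = 0, h′(0) = -9.

f: a_k = -1, -3, -9, -27, -81, -243, …
g: a_k = 0, 9, 0, -27/2, 0, 243/40, …
L₀ := L_f ⊗_s L_g (sym. prod.), ord ≤ 2.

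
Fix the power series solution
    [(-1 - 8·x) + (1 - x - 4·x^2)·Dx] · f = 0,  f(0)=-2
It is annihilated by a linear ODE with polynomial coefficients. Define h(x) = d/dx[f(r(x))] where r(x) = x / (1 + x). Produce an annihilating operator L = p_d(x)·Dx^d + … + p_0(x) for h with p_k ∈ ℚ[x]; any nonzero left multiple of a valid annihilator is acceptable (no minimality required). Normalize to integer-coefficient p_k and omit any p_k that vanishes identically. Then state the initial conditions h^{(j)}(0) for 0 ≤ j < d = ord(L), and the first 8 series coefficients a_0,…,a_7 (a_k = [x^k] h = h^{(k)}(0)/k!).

L = (8 + 24·x + 120·x^2 + 72·x^3) + (-1 - 11·x - 15·x^2 + 31·x^3 + 36·x^4)·Dx  (order 1).
h: a_k = -2, -16, 0, -128, 160, -960, 2016, -7424, …
ICs: h(0) = -2.

f: a_k = -2, -2, -10, -18, -58, -130, -362, -882, …
f∘r: x↦r, Dx↦Dx/r' in L_f ⇒ L₀.
h=h₀': d/dx-closure on L₀ ⇒ L.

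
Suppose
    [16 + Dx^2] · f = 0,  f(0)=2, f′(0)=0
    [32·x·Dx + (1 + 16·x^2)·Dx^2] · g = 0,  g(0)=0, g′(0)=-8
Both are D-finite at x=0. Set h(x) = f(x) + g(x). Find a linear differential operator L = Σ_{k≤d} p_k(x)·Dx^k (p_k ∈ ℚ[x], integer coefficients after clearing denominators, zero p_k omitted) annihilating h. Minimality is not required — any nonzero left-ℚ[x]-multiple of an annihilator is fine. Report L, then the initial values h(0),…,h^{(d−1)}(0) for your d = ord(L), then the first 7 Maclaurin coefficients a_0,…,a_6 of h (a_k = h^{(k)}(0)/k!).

f: a_k = 2, 0, -16, 0, 64/3, 0, -512/45, …
g: a_k = 0, -8, 0, 128/3, 0, -2048/5, 0, …
Sum ⇒ L₀ = lclm(L_f,L_g) in ℚ(x)⟨Dx⟩.
L = (-5632·x + 114688·x^3 + 131072·x^5)·Dx + (-16 + 1792·x^2 + 36864·x^4 + 65536·x^6)·Dx^2 + (-352·x + 7168·x^3 + 8192·x^5)·Dx^3 + (-1 + 112·x^2 + 2304·x^4 + 4096·x^6)·Dx^4  (order 4).
h: a_k = 2, -8, -16, 128/3, 64/3, -2048/5, -512/45, …
ICs: h(0) = 2, h′(0) = -8, h′′(0) = -32, h′′′(0) = 256.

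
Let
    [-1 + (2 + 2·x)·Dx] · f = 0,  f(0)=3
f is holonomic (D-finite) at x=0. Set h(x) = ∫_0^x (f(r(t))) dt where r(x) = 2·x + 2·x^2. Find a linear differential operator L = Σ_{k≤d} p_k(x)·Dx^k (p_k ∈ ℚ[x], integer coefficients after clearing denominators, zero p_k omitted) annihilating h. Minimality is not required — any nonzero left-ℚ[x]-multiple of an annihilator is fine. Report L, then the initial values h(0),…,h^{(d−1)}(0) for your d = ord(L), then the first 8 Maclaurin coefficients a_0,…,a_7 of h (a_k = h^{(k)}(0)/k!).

L = (-1 - 2·x)·Dx + (1 + 2·x + 2·x^2)·Dx^2  (order 2).
h: a_k = 0, 3, 3/2, 1/2, -3/8, 9/40, -1/16, -9/112, …
ICs: h(0) = 0, h′(0) = 3.

f: a_k = 3, 3/2, -3/8, 3/16, -15/128, 21/256, -63/1024, 99/2048, …
h₀=f(r): pull back L_f along r ⇒ L₀.
Integrate: L := L₀·Dx.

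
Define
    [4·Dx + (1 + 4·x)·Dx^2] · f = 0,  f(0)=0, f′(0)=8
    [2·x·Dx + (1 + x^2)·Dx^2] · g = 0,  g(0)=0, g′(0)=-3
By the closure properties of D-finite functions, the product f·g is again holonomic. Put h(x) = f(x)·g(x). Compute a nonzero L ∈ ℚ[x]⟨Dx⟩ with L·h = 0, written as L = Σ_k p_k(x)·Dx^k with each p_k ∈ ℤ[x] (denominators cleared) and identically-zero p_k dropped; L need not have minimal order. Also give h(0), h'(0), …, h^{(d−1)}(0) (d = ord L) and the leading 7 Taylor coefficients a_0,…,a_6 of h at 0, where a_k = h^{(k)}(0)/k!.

f: a_k = 0, 8, -16, 128/3, -128, 2048/5, -4096/3, …
g: a_k = 0, -3, 0, 1, 0, -3/5, 0, …
f·g: L₀ = L_f ⊗_s L_g, ord ≤ 2·2.
L = (144 + 896·x + 560·x^2 + 2304·x^3 + 1920·x^4 + 3328·x^5 + 256·x^7)·Dx + (132 + 304·x + 2252·x^2 + 4144·x^3 + 8896·x^4 + 5952·x^5 + 8960·x^6 + 192·x^7 + 896·x^8)·Dx^2 + (72 + 376·x + 912·x^2 + 2808·x^3 + 3720·x^4 + 6288·x^5 + 3072·x^6 + 4368·x^7 + 192·x^8 + 512·x^9)·Dx^3 + (5 + 48·x + 178·x^2 + 416·x^3 + 729·x^4 + 720·x^5 + 1008·x^6 + 384·x^7 + 516·x^8 + 32·x^9 + 64·x^10)·Dx^4  (order 4).
h: a_k = 0, 0, -24, 48, -120, 368, -17864/15, …
ICs: h(0) = 0, h′(0) = 0, h′′(0) = -48, h′′′(0) = 288.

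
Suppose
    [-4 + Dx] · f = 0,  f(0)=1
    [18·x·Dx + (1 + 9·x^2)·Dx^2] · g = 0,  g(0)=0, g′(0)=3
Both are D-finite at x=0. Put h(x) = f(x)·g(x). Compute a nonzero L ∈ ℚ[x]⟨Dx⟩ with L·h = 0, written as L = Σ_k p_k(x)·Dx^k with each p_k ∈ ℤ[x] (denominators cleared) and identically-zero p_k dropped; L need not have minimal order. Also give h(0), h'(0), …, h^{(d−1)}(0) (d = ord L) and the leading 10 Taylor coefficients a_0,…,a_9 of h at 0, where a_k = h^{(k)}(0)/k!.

L = (16 - 72·x + 144·x^2) + (-8 + 18·x - 72·x^2)·Dx + (1 + 9·x^2)·Dx^2  (order 2).
h: a_k = 0, 3, 12, 15, -4, 43/5, 124, -269/105, -83828/105, 16763/105, …
ICs: h(0) = 0, h′(0) = 3.

f: a_k = 1, 4, 8, 32/3, 32/3, 128/15, 256/45, 1024/315, 512/315, 2048/2835, …
g: a_k = 0, 3, 0, -9, 0, 243/5, 0, -2187/7, 0, 2187, …
Product ⇒ symmetric product L₀, ord ≤ 2.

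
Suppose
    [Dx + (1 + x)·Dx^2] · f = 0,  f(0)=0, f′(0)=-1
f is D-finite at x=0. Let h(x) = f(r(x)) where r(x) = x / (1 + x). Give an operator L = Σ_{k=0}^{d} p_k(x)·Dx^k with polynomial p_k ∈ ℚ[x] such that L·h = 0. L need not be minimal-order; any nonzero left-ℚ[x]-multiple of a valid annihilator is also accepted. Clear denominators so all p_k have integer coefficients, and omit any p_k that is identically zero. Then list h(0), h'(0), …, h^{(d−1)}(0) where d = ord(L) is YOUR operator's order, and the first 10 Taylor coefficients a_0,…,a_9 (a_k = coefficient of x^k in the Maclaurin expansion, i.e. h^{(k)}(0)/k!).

L = (3 + 4·x)·Dx + (1 + 3·x + 2·x^2)·Dx^2  (order 2).
h: a_k = 0, -1, 3/2, -7/3, 15/4, -31/5, 21/2, -127/7, 255/8, -511/9, …
ICs: h(0) = 0, h′(0) = -1.

f: a_k = 0, -1, 1/2, -1/3, 1/4, -1/5, 1/6, -1/7, 1/8, -1/9, …
f∘r: x↦r, Dx↦Dx/r' in L_f ⇒ L₀.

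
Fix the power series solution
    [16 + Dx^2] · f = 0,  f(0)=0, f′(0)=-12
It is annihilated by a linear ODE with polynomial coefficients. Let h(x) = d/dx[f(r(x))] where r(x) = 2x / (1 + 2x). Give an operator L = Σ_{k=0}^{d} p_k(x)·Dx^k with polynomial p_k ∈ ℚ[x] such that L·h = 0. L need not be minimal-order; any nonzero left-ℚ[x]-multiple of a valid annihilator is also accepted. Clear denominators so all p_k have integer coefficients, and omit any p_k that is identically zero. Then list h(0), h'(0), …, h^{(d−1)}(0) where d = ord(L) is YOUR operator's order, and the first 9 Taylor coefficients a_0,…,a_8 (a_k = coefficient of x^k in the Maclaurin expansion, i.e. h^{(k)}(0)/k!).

f: a_k = 0, -12, 0, 32, 0, -128/5, 0, 1024/105, 0, …
L₀ from L_f via x↦r, Dx↦r'^{-1}Dx.
Derive L from L₀ (diff closure).
L = (88 + 96·x + 96·x^2) + (12 + 72·x + 144·x^2 + 96·x^3)·Dx + (1 + 8·x + 24·x^2 + 32·x^3 + 16·x^4)·Dx^2  (order 2).
h: a_k = -24, 96, 480, -5376, 24704, -69120, 1260032/15, 5152768/15, -61650944/21, …
ICs: h(0) = -24, h′(0) = 96.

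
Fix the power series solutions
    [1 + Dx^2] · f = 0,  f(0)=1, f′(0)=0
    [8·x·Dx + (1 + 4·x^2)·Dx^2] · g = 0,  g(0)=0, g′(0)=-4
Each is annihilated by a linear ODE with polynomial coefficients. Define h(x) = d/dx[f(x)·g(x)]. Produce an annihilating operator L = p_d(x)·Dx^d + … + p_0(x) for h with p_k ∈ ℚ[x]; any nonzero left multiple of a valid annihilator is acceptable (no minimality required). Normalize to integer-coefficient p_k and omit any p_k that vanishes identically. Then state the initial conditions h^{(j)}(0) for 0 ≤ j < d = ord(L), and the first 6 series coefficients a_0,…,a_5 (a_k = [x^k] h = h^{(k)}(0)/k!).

f: a_k = 1, 0, -1/2, 0, 1/24, 0, …
g: a_k = 0, -4, 0, 16/3, 0, -64/5, …
Product ⇒ symmetric product L₀, ord ≤ 4.
h₀' ⇒ L via d/dx closure of L₀.
L = (3893 + 34584·x^2 + 286832·x^4 + 57600·x^6 + 768·x^8 - 10240·x^10 + 4096·x^12) + (2192·x + 44864·x^3 + 156160·x^5 + 51200·x^7 + 20480·x^9 + 16384·x^11)·Dx + (3978 + 36208·x^2 + 296160·x^4 + 76288·x^6 + 9728·x^8 - 4096·x^10 + 8192·x^12)·Dx^2 + (2192·x + 44864·x^3 + 156160·x^5 + 51200·x^7 + 20480·x^9 + 16384·x^11)·Dx^3 + (85 + 1624·x^2 + 9328·x^4 + 18688·x^6 + 8960·x^8 + 6144·x^10 + 4096·x^12)·Dx^4  (order 4).
h: a_k = -4, 0, 22, 0, -469/6, 0, …
ICs: h(0) = -4, h′(0) = 0, h′′(0) = 44, h′′′(0) = 0.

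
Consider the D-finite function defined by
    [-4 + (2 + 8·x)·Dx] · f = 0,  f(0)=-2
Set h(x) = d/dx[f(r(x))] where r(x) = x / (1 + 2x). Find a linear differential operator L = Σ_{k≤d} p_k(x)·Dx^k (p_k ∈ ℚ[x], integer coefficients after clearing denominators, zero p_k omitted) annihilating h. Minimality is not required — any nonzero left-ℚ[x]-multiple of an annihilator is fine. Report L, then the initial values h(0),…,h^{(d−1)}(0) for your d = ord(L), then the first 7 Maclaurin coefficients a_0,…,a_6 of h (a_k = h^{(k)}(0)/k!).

L = (-6 - 24·x) + (-1 - 8·x - 12·x^2)·Dx  (order 1).
h: a_k = -4, 24, -120, 592, -3000, 15696, -84336, …
ICs: h(0) = -4.

f: a_k = -2, -4, 4, -8, 20, -56, 168, …
Change of var in L_f (x↦r) gives L₀.
Differentiate: ansatz ord ≤ ord L₀ ⇒ L.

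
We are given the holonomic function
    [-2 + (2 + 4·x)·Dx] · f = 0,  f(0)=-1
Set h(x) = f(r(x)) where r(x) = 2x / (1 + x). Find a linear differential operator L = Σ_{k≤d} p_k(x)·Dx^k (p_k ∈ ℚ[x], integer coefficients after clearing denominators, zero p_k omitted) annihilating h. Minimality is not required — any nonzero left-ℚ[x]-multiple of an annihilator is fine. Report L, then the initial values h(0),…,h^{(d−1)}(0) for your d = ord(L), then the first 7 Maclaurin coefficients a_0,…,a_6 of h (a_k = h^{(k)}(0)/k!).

L = -2 + (1 + 6·x + 5·x^2)·Dx  (order 1).
h: a_k = -1, -2, 4, -10, 30, -102, 376, …
ICs: h(0) = -1.

f: a_k = -1, -1, 1/2, -1/2, 5/8, -7/8, 21/16, …
Substitute x→r, Dx→(1/r')Dx; clear ⇒ L₀.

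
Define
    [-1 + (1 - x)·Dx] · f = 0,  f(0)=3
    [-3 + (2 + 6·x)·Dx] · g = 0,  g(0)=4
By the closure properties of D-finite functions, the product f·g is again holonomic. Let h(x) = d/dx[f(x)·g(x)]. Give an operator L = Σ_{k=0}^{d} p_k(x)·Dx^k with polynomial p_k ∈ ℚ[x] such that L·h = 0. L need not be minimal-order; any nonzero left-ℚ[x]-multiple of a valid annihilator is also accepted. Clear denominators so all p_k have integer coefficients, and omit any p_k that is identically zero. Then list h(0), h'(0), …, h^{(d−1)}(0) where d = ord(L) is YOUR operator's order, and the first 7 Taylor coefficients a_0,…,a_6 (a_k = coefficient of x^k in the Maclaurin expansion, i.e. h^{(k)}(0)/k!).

f: a_k = 3, 3, 3, 3, 3, 3, 3, …
g: a_k = 4, 6, -9/2, 27/4, -405/32, 1701/64, -15309/256, …
L₀ := L_f ⊗_s L_g (sym. prod.), ord ≤ 1.
h₀' ⇒ L via d/dx closure of L₀.
L = (11 + 90·x + 27·x^2) + (-10 - 26·x + 18·x^2 + 18·x^3)·Dx  (order 1).
h: a_k = 30, 33, 441/4, -39/8, 25125/64, -77481/128, 1154013/512, …
ICs: h(0) = 30.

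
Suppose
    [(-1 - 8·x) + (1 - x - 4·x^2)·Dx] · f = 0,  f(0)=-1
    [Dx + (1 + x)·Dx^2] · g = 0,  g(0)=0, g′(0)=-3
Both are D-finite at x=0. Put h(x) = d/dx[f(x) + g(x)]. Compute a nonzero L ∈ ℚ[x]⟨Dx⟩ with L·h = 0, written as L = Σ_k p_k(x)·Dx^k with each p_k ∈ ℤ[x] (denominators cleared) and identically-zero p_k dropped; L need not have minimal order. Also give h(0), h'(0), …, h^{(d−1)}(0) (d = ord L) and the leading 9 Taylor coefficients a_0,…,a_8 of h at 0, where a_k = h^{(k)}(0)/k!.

f: a_k = -1, -1, -5, -9, -29, -65, -181, -441, -1165, …
g: a_k = 0, -3, 3/2, -1, 3/4, -3/5, 1/2, -3/7, 3/8, …
Sum ⇒ L₀ = lclm(L_f,L_g) in ℚ(x)⟨Dx⟩.
Derive L from L₀ (diff closure).
L = (74 + 562·x + 1120·x^2 + 1728·x^3 + 768·x^4) + (52 + 576·x + 1636·x^2 + 3264·x^3 + 3488·x^4 + 1280·x^5)·Dx + (-11 - 41·x - 53·x^2 + 185·x^3 + 704·x^4 + 752·x^5 + 256·x^6)·Dx^2  (order 2).
h: a_k = -4, -7, -30, -113, -328, -1083, -3090, -9317, -26364, …
ICs: h(0) = -4, h′(0) = -7.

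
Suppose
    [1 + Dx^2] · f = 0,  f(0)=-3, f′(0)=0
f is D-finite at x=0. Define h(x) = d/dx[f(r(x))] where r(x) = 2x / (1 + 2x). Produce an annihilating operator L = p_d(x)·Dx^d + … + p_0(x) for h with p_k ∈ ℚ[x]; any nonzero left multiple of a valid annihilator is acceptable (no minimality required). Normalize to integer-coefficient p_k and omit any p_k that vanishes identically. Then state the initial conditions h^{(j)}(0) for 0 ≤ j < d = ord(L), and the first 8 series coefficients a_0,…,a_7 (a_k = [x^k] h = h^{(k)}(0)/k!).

f: a_k = -3, 0, 3/2, 0, -1/8, 0, 1/240, 0, …
h₀=f(r): pull back L_f along r ⇒ L₀.
h₀' ⇒ L via d/dx closure of L₀.
L = (28 + 96·x + 96·x^2) + (12 + 72·x + 144·x^2 + 96·x^3)·Dx + (1 + 8·x + 24·x^2 + 32·x^3 + 16·x^4)·Dx^2  (order 2).
h: a_k = 0, 12, -72, 280, -880, 12008/5, -29232/5, 267184/21, …
ICs: h(0) = 0, h′(0) = 12.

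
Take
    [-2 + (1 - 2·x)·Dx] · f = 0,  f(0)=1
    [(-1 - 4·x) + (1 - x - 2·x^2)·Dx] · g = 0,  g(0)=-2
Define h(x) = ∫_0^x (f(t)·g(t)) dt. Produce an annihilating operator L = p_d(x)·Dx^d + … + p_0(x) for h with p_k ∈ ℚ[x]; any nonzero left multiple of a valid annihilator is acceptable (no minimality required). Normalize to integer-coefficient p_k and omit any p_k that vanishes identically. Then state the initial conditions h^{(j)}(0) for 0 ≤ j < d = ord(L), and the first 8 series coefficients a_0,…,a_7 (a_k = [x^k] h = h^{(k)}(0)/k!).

L = (3 + 6·x)·Dx + (-1 + x + 2·x^2)·Dx^2  (order 2).
h: a_k = 0, -2, -3, -6, -23/2, -114/5, -45, -626/7, …
ICs: h(0) = 0, h′(0) = -2.

f: a_k = 1, 2, 4, 8, 16, 32, 64, 128, …
g: a_k = -2, -2, -6, -10, -22, -42, -86, -170, …
Product ⇒ symmetric product L₀, ord ≤ 1.
h=∫₀ˣh₀: take L = L₀·Dx.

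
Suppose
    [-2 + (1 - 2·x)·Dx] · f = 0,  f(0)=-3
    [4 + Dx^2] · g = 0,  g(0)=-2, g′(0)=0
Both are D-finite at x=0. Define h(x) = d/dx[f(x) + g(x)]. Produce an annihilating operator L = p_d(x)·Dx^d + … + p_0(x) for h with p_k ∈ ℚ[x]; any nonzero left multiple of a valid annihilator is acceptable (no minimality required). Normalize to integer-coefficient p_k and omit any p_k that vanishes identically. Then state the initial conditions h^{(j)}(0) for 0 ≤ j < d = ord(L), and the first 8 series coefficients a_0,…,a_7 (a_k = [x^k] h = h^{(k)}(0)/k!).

L = (208 - 64·x + 64·x^2) + (-28 + 72·x - 48·x^2 + 32·x^3)·Dx + (52 - 16·x + 16·x^2)·Dx^2 + (-7 + 18·x - 12·x^2 + 8·x^3)·Dx^3  (order 3).
h: a_k = -6, -16, -72, -592/3, -480, -17264/15, -2688, -1935392/315, …
ICs: h(0) = -6, h′(0) = -16, h′′(0) = -144.

f: a_k = -3, -6, -12, -24, -48, -96, -192, -384, …
g: a_k = -2, 0, 4, 0, -4/3, 0, 8/45, 0, …
f+g: L₀ = lclm(L_f,L_g), ord ≤ 1+2.
Derive L from L₀ (diff closure).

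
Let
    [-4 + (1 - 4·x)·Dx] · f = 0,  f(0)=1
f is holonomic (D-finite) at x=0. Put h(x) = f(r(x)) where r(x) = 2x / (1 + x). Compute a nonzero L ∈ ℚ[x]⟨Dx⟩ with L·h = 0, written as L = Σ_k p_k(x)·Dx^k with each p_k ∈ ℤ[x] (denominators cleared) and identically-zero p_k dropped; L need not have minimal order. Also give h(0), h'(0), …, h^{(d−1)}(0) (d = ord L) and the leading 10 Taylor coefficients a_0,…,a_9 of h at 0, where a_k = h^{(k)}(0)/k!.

L = 8 + (-1 + 6·x + 7·x^2)·Dx  (order 1).
h: a_k = 1, 8, 56, 392, 2744, 19208, 134456, 941192, 6588344, 46118408, …
ICs: h(0) = 1.

f: a_k = 1, 4, 16, 64, 256, 1024, 4096, 16384, 65536, 262144, …
f∘r: x↦r, Dx↦Dx/r' in L_f ⇒ L₀.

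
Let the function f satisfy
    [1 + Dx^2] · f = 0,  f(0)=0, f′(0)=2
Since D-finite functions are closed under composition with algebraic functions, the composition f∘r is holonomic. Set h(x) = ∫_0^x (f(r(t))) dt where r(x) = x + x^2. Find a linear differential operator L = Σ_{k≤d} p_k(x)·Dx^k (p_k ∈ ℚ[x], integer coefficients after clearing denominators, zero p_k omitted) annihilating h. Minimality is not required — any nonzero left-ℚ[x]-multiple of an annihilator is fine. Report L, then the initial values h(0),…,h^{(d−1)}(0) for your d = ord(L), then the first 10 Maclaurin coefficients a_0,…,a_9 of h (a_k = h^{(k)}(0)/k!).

L = (1 + 6·x + 12·x^2 + 8·x^3)·Dx - 2·Dx^2 + (1 + 2·x)·Dx^3  (order 3).
h: a_k = 0, 0, 1, 2/3, -1/12, -1/5, -59/360, -1/28, 419/20160, 59/3240, …
ICs: h(0) = 0, h′(0) = 0, h′′(0) = 2.

f: a_k = 0, 2, 0, -1/3, 0, 1/60, 0, -1/2520, 0, 1/181440, …
Change of var in L_f (x↦r) gives L₀.
∫: right-multiply L₀ by Dx.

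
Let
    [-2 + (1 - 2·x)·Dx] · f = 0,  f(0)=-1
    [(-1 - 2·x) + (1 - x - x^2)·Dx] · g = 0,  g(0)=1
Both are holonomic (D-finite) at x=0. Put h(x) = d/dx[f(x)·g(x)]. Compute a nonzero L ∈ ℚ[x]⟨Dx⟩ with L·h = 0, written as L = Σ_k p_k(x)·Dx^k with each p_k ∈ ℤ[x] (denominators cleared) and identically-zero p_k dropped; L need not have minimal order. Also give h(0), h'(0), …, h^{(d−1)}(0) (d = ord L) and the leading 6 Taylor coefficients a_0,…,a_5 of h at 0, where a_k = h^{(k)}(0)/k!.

L = (16 - 30·x - 30·x^2 + 32·x^3 + 48·x^4) + (-3 + 11·x - 3·x^2 - 22·x^3 + 10·x^4 + 12·x^5)·Dx  (order 1).
h: a_k = -3, -16, -57, -172, -470, -1206, …
ICs: h(0) = -3.

f: a_k = -1, -2, -4, -8, -16, -32, …
g: a_k = 1, 1, 2, 3, 5, 8, …
h₀=f·g: eliminate ⇒ L₀, order ≤ 1·1.
h₀' ⇒ L via d/dx closure of L₀.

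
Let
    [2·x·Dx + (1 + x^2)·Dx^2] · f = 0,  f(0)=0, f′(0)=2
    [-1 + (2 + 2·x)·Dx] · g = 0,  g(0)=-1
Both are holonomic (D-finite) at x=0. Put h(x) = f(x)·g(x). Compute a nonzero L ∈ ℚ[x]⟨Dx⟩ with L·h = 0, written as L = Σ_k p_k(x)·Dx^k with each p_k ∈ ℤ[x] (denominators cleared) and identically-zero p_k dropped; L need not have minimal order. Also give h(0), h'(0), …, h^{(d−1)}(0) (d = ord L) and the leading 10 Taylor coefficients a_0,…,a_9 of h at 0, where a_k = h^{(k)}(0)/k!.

f: a_k = 0, 2, 0, -2/3, 0, 2/5, 0, -2/7, 0, 2/9, …
g: a_k = -1, -1/2, 1/8, -1/16, 5/128, -7/256, 21/1024, -33/2048, 429/32768, -715/65536, …
Product ⇒ symmetric product L₀, ord ≤ 2.
L = (3 - 4·x - x^2) + (-4 + 4·x + 12·x^2 + 4·x^3)·Dx + (4 + 8·x + 8·x^2 + 8·x^3 + 4·x^4)·Dx^2  (order 2).
h: a_k = 0, -2, -1, 11/12, 5/24, -389/960, -409/1920, 18853/53760, 11167/107520, -237197/1032192, …
ICs: h(0) = 0, h′(0) = -2.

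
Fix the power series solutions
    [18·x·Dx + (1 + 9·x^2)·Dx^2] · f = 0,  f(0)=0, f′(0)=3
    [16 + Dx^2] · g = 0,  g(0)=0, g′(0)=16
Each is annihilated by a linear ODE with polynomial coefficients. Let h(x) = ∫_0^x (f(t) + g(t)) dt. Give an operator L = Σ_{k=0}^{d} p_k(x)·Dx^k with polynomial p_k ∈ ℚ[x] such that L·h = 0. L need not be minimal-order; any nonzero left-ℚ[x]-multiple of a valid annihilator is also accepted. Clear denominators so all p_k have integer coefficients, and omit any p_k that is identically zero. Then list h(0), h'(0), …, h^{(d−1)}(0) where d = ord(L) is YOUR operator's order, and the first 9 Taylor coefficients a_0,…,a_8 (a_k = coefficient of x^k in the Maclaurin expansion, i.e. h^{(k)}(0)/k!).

f: a_k = 0, 3, 0, -9, 0, 243/5, 0, -2187/7, 0, …
g: a_k = 0, 16, 0, -128/3, 0, 512/15, 0, -4096/315, 0, …
L₀ := lclm(L_f,L_g); ord L₀ ≤ 2+2.
h=∫₀ˣh₀: take L = L₀·Dx.
L = (-13248·x + 181440·x^3 + 186624·x^5)·Dx^2 + (-16 + 6048·x^2 + 66096·x^4 + 93312·x^6)·Dx^3 + (-828·x + 11340·x^3 + 11664·x^5)·Dx^4 + (-1 + 378·x^2 + 4131·x^4 + 5832·x^6)·Dx^5  (order 5).
h: a_k = 0, 0, 19/2, 0, -155/12, 0, 1241/90, 0, -102511/2520, …
ICs: h(0) = 0, h′(0) = 0, h′′(0) = 19, h′′′(0) = 0, h′′′′(0) = -310.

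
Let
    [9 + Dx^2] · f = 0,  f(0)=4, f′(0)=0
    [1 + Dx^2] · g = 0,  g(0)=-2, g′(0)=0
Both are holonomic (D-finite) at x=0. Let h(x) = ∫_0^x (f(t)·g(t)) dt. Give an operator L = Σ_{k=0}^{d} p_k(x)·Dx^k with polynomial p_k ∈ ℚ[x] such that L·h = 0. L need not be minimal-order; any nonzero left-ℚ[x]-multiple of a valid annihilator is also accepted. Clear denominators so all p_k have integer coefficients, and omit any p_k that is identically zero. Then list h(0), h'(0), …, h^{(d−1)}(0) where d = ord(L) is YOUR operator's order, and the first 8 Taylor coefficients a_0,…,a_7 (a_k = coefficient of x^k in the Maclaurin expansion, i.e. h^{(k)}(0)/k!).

L = 64·Dx + 20·Dx^3 + Dx^5  (order 5).
h: a_k = 0, -8, 0, 40/3, 0, -136/15, 0, 208/63, …
ICs: h(0) = 0, h′(0) = -8, h′′(0) = 0, h′′′(0) = 80, h′′′′(0) = 0.

f: a_k = 4, 0, -18, 0, 27/2, 0, -81/20, 0, …
g: a_k = -2, 0, 1, 0, -1/12, 0, 1/360, 0, …
h₀=f·g: eliminate ⇒ L₀, order ≤ 2·2.
h=∫h₀ ⇒ L = L₀·Dx.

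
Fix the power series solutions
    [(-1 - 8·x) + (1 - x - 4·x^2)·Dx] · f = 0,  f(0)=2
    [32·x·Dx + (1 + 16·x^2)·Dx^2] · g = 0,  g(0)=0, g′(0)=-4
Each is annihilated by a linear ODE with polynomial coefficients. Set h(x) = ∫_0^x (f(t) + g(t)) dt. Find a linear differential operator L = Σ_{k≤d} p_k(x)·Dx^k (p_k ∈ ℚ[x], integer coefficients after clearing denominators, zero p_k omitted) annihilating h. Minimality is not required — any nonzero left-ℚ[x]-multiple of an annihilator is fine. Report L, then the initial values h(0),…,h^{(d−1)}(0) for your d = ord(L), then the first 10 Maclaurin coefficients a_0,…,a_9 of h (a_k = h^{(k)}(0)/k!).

L = (-160 + 640·x + 14848·x^2 + 36864·x^3 + 178176·x^4 + 98304·x^6)·Dx^2 + (43 + 336·x + 16·x^2 + 3072·x^3 + 35072·x^4 + 124928·x^5 + 12288·x^6 + 98304·x^7)·Dx^3 + (-5 - 23·x - 272·x^2 - 16·x^3 - 2368·x^4 + 5888·x^5 + 12288·x^6 + 4096·x^7 + 16384·x^8)·Dx^4  (order 4).
h: a_k = 0, 2, -1, 10/3, 59/6, 58/5, -187/15, 362/7, 11279/28, 2330/9, …
ICs: h(0) = 0, h′(0) = 2, h′′(0) = -2, h′′′(0) = 20.

f: a_k = 2, 2, 10, 18, 58, 130, 362, 882, 2330, 5858, …
g: a_k = 0, -4, 0, 64/3, 0, -1024/5, 0, 16384/7, 0, -262144/9, …
Sum ⇒ L₀ = lclm(L_f,L_g) in ℚ(x)⟨Dx⟩.
h=∫h₀ ⇒ L = L₀·Dx.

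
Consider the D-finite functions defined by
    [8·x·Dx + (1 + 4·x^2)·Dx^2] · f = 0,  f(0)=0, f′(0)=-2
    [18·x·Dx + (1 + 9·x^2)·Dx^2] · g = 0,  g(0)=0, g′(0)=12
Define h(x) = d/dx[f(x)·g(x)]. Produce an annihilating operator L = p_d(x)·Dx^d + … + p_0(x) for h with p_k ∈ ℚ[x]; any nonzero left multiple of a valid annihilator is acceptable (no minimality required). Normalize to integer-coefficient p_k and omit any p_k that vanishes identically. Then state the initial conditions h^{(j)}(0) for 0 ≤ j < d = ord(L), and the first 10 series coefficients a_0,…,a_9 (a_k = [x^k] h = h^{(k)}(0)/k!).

L = (-864·x - 18720·x^3 - 82944·x^5 + 134784·x^7 + 1119744·x^9) + (-52 - 3036·x^2 - 33696·x^4 - 72576·x^6 + 471744·x^8 + 1679616·x^10)·Dx + (-104·x - 2072·x^3 - 11232·x^5 + 13968·x^7 + 269568·x^9 + 559872·x^11)·Dx^2 + (-1 - 26·x^2 - 205·x^4 + 7380·x^8 + 33696·x^10 + 46656·x^12)·Dx^3  (order 3).
h: a_k = 0, -48, 0, 416, 0, -16848/5, 0, 970944/35, 0, -24584368/105, …
ICs: h(0) = 0, h′(0) = -48, h′′(0) = 0.

f: a_k = 0, -2, 0, 8/3, 0, -32/5, 0, 128/7, 0, -512/9, …
g: a_k = 0, 12, 0, -36, 0, 972/5, 0, -8748/7, 0, 8748, …
L₀ := L_f ⊗_s L_g (sym. prod.), ord ≤ 4.
h₀' ⇒ L via d/dx closure of L₀.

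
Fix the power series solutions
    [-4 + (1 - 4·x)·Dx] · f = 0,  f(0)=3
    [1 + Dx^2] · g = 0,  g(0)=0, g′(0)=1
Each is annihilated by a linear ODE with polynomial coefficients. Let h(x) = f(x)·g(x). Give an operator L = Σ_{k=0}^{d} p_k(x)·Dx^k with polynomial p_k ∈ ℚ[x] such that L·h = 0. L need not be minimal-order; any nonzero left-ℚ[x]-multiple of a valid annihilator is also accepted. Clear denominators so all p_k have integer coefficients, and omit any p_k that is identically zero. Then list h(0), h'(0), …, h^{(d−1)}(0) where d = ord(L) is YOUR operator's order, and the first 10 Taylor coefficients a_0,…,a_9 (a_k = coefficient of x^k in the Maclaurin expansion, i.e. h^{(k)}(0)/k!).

f: a_k = 3, 12, 48, 192, 768, 3072, 12288, 49152, 196608, 786432, …
g: a_k = 0, 1, 0, -1/6, 0, 1/120, 0, -1/5040, 0, 1/362880, …
L₀ := L_f ⊗_s L_g (sym. prod.), ord ≤ 2.
L = (-1 + 4·x) + 8·Dx + (-1 + 4·x)·Dx^2  (order 2).
h: a_k = 0, 3, 12, 95/2, 190, 30401/40, 30401/10, 20429471/1680, 20429471/420, 23534750593/120960, …
ICs: h(0) = 0, h′(0) = 3.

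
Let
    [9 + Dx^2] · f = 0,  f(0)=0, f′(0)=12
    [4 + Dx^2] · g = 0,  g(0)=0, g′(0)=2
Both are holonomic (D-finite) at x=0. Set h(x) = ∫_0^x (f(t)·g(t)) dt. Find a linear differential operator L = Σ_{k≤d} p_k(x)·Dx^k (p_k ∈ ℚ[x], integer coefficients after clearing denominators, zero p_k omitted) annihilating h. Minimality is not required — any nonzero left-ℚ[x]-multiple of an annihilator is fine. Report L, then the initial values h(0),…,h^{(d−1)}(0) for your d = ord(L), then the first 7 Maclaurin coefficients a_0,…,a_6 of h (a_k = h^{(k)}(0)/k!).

f: a_k = 0, 12, 0, -18, 0, 81/10, 0, …
g: a_k = 0, 2, 0, -4/3, 0, 4/15, 0, …
Sym-product of L_f,L_g gives L₀ (≤ ord 4).
h=∫h₀ ⇒ L = L₀·Dx.
L = 25·Dx + 26·Dx^3 + Dx^5  (order 5).
h: a_k = 0, 0, 0, 8, 0, -52/5, 0, …
ICs: h(0) = 0, h′(0) = 0, h′′(0) = 0, h′′′(0) = 48, h′′′′(0) = 0.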